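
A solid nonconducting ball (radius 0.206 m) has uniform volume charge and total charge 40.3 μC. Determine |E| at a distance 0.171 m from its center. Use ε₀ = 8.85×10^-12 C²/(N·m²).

|E| = 7.09×10^6 N/C

Use a concentric Gaussian sphere at r = 0.171 m (r < R).
Only the charge within r is enclosed: Q_enc = Q·(r/R)³ = (40.3 μC)·(0.171 m/0.206 m)³ = 2.305×10^-5 C.
Gauss's law: E·4πr² = Q_enc/ε₀.
E = |Q_enc|/(4πε₀r²) = (2.305e-5)/(4π·8.85×10^-12·(0.171)²) = 7.09e6 N/C.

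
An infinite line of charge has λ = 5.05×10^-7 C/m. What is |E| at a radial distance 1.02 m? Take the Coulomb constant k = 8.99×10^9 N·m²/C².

By cylindrical symmetry E is radial; use a coaxial Gaussian cylinder of radius 1.02 m and length L.
Q_enc = λL, so λ_enc = 5.05×10^-7 C/m.
Since E is radial and uniform over the curved surface, Φ = E·2πrL = Q_enc/ε₀ = λ_enc L/ε₀.
E = 2k|λ_enc|/r = 2(8.99×10^9)(5.05×10^-7)/(1.02) = 8.90e3 N/C.

E = 8.90×10^3 V/m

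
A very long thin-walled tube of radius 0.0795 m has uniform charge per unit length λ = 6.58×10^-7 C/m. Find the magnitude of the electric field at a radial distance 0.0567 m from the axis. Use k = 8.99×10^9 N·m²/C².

Coaxial Gaussian cylinder, radius r = 0.0567 m, length L (r < 0.0795 m, inside the shell).
No charge is enclosed, so Gauss's law gives E·2πrL = 0 ⇒ E = 0.

E = 0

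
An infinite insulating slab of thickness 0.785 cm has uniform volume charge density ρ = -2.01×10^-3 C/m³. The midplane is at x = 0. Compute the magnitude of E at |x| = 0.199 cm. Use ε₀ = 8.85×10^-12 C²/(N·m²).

E = 4.52×10^5 N/C

By symmetry E is perpendicular to the slab. A Gaussian pillbox from −0.199 cm to +0.199 cm (face area A) lies entirely within the slab.
Q_enc = ρ·(2x)·A and flux = 2EA, so 2EA = 2ρxA/ε₀ ⇒ E = |ρ|x/ε₀.
E = (2.01e-3)(0.00199)/(8.85×10^-12) = 4.52×10^5 N/C.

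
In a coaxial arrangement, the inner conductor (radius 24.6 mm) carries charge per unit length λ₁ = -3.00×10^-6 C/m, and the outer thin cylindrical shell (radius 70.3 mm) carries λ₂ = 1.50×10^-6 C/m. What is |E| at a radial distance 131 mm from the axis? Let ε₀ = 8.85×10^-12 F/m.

E ≈ 2.06×10^5 V/m

Coaxial Gaussian cylinder, radius r = 131 mm, length L (r > 70.3 mm, enclosing both).
λ_enc = λ₁ + λ₂ = (-3.00×10^-6) + (1.50×10^-6) = -1.50×10^-6 C/m.
By Gauss's law (flux through the curved wall only), E·2πrL = λ_enc L/ε₀.
E = |λ_enc|/(2πε₀r) = (1.50×10^-6)/(2π·8.85×10^-12·0.131) = 2.06×10^5 N/C.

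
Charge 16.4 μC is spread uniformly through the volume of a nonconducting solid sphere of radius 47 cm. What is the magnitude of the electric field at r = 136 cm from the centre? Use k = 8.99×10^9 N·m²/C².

By spherical symmetry E is radial; choose a Gaussian sphere of radius r = 136 cm (r > R, so the entire charge is enclosed).
Q_enc = 16.4 μC = 1.64e-5 C.
Since E is radial and uniform over the Gaussian sphere, Φ = E·4πr² = Q_enc/ε₀.
E = k|Q_enc|/r² = (8.99×10^9)(1.64×10^-5)/(1.36)² = 7.97×10^4 N/C.

E = 7.97e4 V/m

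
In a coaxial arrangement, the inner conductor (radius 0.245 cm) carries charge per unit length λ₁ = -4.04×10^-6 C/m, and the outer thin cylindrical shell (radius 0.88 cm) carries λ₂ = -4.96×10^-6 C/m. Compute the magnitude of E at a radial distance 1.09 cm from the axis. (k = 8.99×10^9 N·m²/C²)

E ≈ 1.48e7 V/m

Coaxial Gaussian cylinder, radius r = 1.09 cm, length L (r > 0.88 cm, enclosing both).
λ_enc = λ₁ + λ₂ = (-4.04×10^-6) + (-4.96×10^-6) = -9.00×10^-6 C/m.
Applying ∮E·dA = Q_enc/ε₀ with the end caps contributing no flux:
E = 2k|λ_enc|/r = 2(8.99×10^9)(9.00e-6)/(0.0109) = 1.48e7 N/C.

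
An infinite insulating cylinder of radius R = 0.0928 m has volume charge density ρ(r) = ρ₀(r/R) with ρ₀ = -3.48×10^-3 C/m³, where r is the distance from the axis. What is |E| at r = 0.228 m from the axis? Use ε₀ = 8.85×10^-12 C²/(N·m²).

Coaxial Gaussian cylinder, radius r = 0.228 m, length L (r > R, full charge per length enclosed).
λ_enc = 2π ∫₀^R ρ₀(r'/R)^1 r' dr' = 2πρ₀R²/3 = -6.277×10^-5 C/m.
Gauss's law: E·2πrL = λ_enc L/ε₀.
E = |λ_enc|/(2πε₀r) = (6.277×10^-5)/(2π·8.85×10^-12·0.228) = 4.95e6 N/C.

E ≈ 4.95×10^6 N/C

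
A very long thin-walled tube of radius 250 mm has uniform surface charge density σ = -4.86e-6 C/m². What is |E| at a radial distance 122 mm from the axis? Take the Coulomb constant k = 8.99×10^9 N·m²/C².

Take a coaxial cylindrical Gaussian surface of radius r = 122 mm and length L (r < 250 mm, inside the shell).
All the surface charge lies outside this cylinder: Q_enc = 0, hence E = 0.

E = 0 (no enclosed charge)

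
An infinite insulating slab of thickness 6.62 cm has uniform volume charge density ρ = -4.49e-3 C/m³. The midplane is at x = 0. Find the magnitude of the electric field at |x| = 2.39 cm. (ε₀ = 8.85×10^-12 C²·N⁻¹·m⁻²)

E = 1.21e7 N/C

By symmetry E is perpendicular to the slab. A Gaussian pillbox from −2.39 cm to +2.39 cm (face area A) lies entirely within the slab.
Q_enc = ρ·(2x)·A and flux = 2EA, so 2EA = 2ρxA/ε₀ ⇒ E = |ρ|x/ε₀.
E = (4.49e-3)(0.0239)/(8.85×10^-12) = 1.21×10^7 N/C.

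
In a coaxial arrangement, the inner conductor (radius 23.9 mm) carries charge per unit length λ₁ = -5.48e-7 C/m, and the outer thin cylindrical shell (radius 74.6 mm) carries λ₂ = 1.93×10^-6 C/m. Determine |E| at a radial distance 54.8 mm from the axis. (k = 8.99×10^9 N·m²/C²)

Take a coaxial cylindrical Gaussian surface of radius r = 54.8 mm and length L (between the conductors, 23.9 mm < r < 74.6 mm).
The shell at 74.6 mm lies outside the Gaussian surface, so λ_enc = λ₁ = -5.48e-7 C/m.
Gauss's law: E·2πrL = λ_enc L/ε₀.
E = 2k|λ_enc|/r = 2(8.99×10^9)(5.48×10^-7)/(0.0548) = 1.80×10^5 N/C.

1.80×10^5 N/C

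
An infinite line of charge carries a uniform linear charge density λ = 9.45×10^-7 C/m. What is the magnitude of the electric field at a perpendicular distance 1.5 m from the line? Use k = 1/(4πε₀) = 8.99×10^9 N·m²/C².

|E| = 1.13e4 N/C

Coaxial Gaussian cylinder, radius r = 1.5 m, length L.
Q_enc = λL, so λ_enc = 9.45×10^-7 C/m.
Applying ∮E·dA = Q_enc/ε₀ with the end caps contributing no flux:
E = 2k|λ_enc|/r = 2(8.99×10^9)(9.45×10^-7)/(1.5) = 1.13×10^4 N/C.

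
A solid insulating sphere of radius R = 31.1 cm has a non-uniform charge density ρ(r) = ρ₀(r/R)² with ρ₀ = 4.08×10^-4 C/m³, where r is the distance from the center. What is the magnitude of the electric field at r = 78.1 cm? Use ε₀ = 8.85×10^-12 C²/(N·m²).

4.55×10^5 N/C

Take a concentric spherical Gaussian surface of radius r = 78.1 cm (r > R, all charge enclosed).
Q_enc = 4π ∫₀^R ρ₀(r'/R)^2 r'² dr' = 4πρ₀R³/5 = 3.084×10^-5 C.
Applying ∮E·dA = Q_enc/ε₀ with Φ = E(4πr²):
E = |Q_enc|/(4πε₀r²) = (3.084e-5)/(4π·8.85×10^-12·(0.781)²) = 4.55×10^5 N/C.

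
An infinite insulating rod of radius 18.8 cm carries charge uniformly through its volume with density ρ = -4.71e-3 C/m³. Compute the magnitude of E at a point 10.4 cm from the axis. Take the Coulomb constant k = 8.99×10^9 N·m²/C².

E = 2.77×10^7 N/C

Choose a coaxial cylinder of radius r = 10.4 cm (arbitrary length L) as the Gaussian surface (r < R).
Enclosed charge per unit length: λ_enc = ρ·πr² = (-4.71e-3)π(0.104)² = -1.60e-4 C/m.
Applying ∮E·dA = Q_enc/ε₀ with the end caps contributing no flux:
E = 2k|λ_enc|/r = 2(8.99×10^9)(1.60e-4)/(0.104) = 2.77×10^7 N/C.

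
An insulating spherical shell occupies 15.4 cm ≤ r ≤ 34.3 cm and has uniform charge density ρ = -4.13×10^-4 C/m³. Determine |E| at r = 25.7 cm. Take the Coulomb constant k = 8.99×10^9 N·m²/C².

|E| = 3.14×10^6 N/C

By spherical symmetry E is radial; choose a Gaussian sphere of radius r = 25.7 cm (within the shell material, 15.4 cm < r < 34.3 cm).
Enclosed charge is the volume from a to r: Q_enc = (4π/3)ρ(r³ − a³) = -2.305e-5 C.
Applying ∮E·dA = Q_enc/ε₀ with Φ = E(4πr²):
E = k|Q_enc|/r² = (8.99×10^9)(2.305×10^-5)/(0.257)² = 3.14×10^6 N/C.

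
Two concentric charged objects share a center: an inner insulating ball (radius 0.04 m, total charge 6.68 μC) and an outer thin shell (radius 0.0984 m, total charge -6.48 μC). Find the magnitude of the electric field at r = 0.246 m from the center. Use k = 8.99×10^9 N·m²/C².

E = 2.97×10^4 N/C

Symmetry ⇒ E = E(r) r̂. Gaussian sphere of radius r = 0.246 m (r > 0.0984 m, enclosing both).
Q_enc = (6.68 μC) + (-6.48 μC) = 2.00×10^-7 C.
By Gauss's law, ∮E·dA = E·4πr² = Q_enc/ε₀.
E = k|Q_enc|/r² = (8.99×10^9)(2.00×10^-7)/(0.246)² = 2.97×10^4 N/C.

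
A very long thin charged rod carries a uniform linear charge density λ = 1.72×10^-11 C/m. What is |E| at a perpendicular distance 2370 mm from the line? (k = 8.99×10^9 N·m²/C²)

0.13 N/C

Take a coaxial cylindrical Gaussian surface of radius r = 2370 mm and length L.
Q_enc = λL, so λ_enc = 1.72e-11 C/m.
Since E is radial and uniform over the curved surface, Φ = E·2πrL = Q_enc/ε₀ = λ_enc L/ε₀.
E = 2k|λ_enc|/r = 2(8.99×10^9)(1.72×10^-11)/(2.37) = 0.13 N/C.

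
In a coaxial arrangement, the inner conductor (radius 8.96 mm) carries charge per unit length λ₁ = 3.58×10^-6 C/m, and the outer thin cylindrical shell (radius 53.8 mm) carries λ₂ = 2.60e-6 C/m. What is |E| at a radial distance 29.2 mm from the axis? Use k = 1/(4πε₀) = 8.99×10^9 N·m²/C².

By cylindrical symmetry E is radial; use a coaxial Gaussian cylinder of radius 29.2 mm and length L (between the conductors, 8.96 mm < r < 53.8 mm).
Only the inner wire is enclosed; the outer shell contributes nothing inside itself. λ_enc = λ₁ = 3.58e-6 C/m.
Gauss's law: E·2πrL = λ_enc L/ε₀.
E = 2k|λ_enc|/r = 2(8.99×10^9)(3.58e-6)/(0.0292) = 2.20×10^6 N/C.

E = 2.20×10^6 V/m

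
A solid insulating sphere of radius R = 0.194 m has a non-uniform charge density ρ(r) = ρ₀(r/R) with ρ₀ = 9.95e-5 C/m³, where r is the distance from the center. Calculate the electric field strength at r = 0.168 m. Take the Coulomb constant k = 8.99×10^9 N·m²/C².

E ≈ 4.09e5 N/C

Use a concentric Gaussian sphere at r = 0.168 m (r < R).
Integrate the density: Q_enc = 4π ∫₀^r ρ₀(r'/R)^1 r'² dr' = 4πρ₀ r^4/(4·R) = 1.284×10^-6 C.
Applying ∮E·dA = Q_enc/ε₀ with Φ = E(4πr²):
E = k|Q_enc|/r² = (8.99×10^9)(1.284×10^-6)/(0.168)² = 4.09e5 N/C.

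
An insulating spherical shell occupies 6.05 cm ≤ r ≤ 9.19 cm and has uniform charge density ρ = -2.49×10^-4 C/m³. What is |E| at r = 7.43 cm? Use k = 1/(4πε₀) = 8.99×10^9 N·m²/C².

E = 3.21e5 V/m

Use a concentric Gaussian sphere at r = 7.43 cm (within the shell material, 6.05 cm < r < 9.19 cm).
Only the shell between 6.05 cm and r is enclosed: Q_enc = ρ·(4π/3)(r³ − a³) = (-2.49×10^-4)·(4π/3)·((0.0743)³ − (0.0605)³) = -1.968×10^-7 C.
Gauss's law: E·4πr² = Q_enc/ε₀.
E = k|Q_enc|/r² = (8.99×10^9)(1.968×10^-7)/(0.0743)² = 3.21e5 N/C.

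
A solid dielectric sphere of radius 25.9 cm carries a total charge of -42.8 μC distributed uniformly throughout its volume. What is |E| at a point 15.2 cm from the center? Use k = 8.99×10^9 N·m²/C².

By spherical symmetry E is radial; choose a Gaussian sphere of radius r = 15.2 cm (r < R).
Only the charge within r is enclosed: Q_enc = Q·(r/R)³ = (-42.8 μC)·(15.2 cm/25.9 cm)³ = -8.651×10^-6 C.
Since E is radial and uniform over the Gaussian sphere, Φ = E·4πr² = Q_enc/ε₀.
E = k|Q_enc|/r² = (8.99×10^9)(8.651×10^-6)/(0.152)² = 3.37e6 N/C.

E = 3.37e6 N/C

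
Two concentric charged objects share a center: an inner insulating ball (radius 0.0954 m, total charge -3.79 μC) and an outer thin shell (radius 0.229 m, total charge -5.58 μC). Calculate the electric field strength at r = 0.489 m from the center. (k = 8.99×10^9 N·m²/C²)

By spherical symmetry E is radial; choose a Gaussian sphere of radius r = 0.489 m (r > 0.229 m, enclosing both).
Q_enc = (-3.79 μC) + (-5.58 μC) = -9.37×10^-6 C.
Applying ∮E·dA = Q_enc/ε₀ with Φ = E(4πr²):
E = k|Q_enc|/r² = (8.99×10^9)(9.37×10^-6)/(0.489)² = 3.52×10^5 N/C.

|E| = 3.52×10^5 V/m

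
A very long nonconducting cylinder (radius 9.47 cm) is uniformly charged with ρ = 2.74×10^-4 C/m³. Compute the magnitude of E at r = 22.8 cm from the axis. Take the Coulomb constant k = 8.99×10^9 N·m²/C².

Coaxial Gaussian cylinder, radius r = 22.8 cm, length L (r > 9.47 cm, full cross-section enclosed).
λ_enc = ρ·πR² = (2.74×10^-4)π(0.0947)² = 7.72×10^-6 C/m.
Since E is radial and uniform over the curved surface, Φ = E·2πrL = Q_enc/ε₀ = λ_enc L/ε₀.
E = 2k|λ_enc|/r = 2(8.99×10^9)(7.72×10^-6)/(0.228) = 6.09e5 N/C.

E ≈ 6.09e5 V/m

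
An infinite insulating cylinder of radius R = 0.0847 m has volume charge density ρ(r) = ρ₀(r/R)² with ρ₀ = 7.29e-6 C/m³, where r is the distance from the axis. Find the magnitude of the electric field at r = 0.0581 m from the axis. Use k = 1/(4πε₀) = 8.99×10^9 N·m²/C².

Choose a coaxial cylinder of radius r = 0.0581 m (arbitrary length L) as the Gaussian surface (r < R).
λ_enc = ∫₀^r ρ(r')·2πr' dr' = (2πρ₀/R²)·r^4/4 = 1.819e-8 C/m.
By Gauss's law (flux through the curved wall only), E·2πrL = λ_enc L/ε₀.
E = 2k|λ_enc|/r = 2(8.99×10^9)(1.819×10^-8)/(0.0581) = 5.63×10^3 N/C.

|E| = 5.63×10^3 V/m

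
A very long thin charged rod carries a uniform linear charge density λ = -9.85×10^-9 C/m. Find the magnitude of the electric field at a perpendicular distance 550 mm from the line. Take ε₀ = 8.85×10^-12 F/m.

|E| ≈ 322 N/C

Coaxial Gaussian cylinder, radius r = 550 mm, length L.
Q_enc = λL, so λ_enc = -9.85×10^-9 C/m.
By Gauss's law (flux through the curved wall only), E·2πrL = λ_enc L/ε₀.
E = |λ_enc|/(2πε₀r) = (9.85×10^-9)/(2π·8.85×10^-12·0.55) = 322 N/C.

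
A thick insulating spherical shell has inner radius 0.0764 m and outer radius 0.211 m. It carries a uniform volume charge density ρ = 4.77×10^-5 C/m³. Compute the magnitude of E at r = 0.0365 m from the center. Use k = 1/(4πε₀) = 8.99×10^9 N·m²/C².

Symmetry ⇒ E = E(r) r̂. Gaussian sphere of radius r = 0.0365 m (r < 0.0764 m, inside the empty cavity).
No charge is enclosed, so by Gauss's law E·4πr² = 0 ⇒ E = 0.

|E| = 0 V/m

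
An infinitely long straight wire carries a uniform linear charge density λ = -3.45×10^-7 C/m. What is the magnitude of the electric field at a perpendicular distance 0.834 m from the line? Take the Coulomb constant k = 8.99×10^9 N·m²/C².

|E| = 7.44×10^3 V/m

Coaxial Gaussian cylinder, radius r = 0.834 m, length L.
Q_enc = λL, so λ_enc = -3.45×10^-7 C/m.
Applying ∮E·dA = Q_enc/ε₀ with the end caps contributing no flux:
E = 2k|λ_enc|/r = 2(8.99×10^9)(3.45×10^-7)/(0.834) = 7.44×10^3 N/C.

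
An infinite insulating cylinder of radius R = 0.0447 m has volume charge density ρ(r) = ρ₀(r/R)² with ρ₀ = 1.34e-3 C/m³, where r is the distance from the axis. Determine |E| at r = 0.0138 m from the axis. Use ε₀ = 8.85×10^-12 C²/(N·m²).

|E| = 4.98×10^4 V/m

Choose a coaxial cylinder of radius r = 0.0138 m (arbitrary length L) as the Gaussian surface (r < R).
λ_enc = ∫₀^r ρ(r')·2πr' dr' = (2πρ₀/R²)·r^4/4 = 3.821×10^-8 C/m.
Gauss's law: E·2πrL = λ_enc L/ε₀.
E = |λ_enc|/(2πε₀r) = (3.821×10^-8)/(2π·8.85×10^-12·0.0138) = 4.98×10^4 N/C.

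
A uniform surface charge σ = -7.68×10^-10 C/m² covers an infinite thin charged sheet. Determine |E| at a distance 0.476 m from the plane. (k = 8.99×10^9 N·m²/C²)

E = 43.4 V/m

Choose a cylindrical pillbox piercing the sheet, end faces (area A) parallel to it.
Only the two end caps contribute flux: Φ = 2EA. With Q_enc = σA, Gauss's law gives E = |σ|/(2ε₀).
E = 2πk|σ| = 2π(8.99×10^9)(7.68e-10) = 43.4 N/C.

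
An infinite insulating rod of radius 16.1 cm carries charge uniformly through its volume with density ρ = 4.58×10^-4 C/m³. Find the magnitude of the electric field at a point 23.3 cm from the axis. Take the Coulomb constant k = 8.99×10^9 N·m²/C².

E ≈ 2.88e6 N/C

Take a coaxial cylindrical Gaussian surface of radius r = 23.3 cm and length L (r > 16.1 cm, full cross-section enclosed).
λ_enc = ρ·πR² = (4.58×10^-4)π(0.161)² = 3.73×10^-5 C/m.
Gauss's law: E·2πrL = λ_enc L/ε₀.
E = 2k|λ_enc|/r = 2(8.99×10^9)(3.73×10^-5)/(0.233) = 2.88×10^6 N/C.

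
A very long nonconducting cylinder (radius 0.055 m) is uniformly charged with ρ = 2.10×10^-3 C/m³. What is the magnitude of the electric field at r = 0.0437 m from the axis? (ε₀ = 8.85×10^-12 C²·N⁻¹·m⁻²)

|E| = 5.18e6 N/C

Take a coaxial cylindrical Gaussian surface of radius r = 0.0437 m and length L (r < R).
Charge inside radius r per length L is ρ·πr²·L, so λ_enc = ρπr² = 1.26×10^-5 C/m.
By Gauss's law (flux through the curved wall only), E·2πrL = λ_enc L/ε₀.
E = |λ_enc|/(2πε₀r) = (1.26e-5)/(2π·8.85×10^-12·0.0437) = 5.18×10^6 N/C.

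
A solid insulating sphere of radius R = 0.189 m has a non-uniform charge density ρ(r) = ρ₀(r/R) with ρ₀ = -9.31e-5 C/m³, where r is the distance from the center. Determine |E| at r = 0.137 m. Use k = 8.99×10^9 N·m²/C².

Use a concentric Gaussian sphere at r = 0.137 m (r < R).
Q_enc = ∫₀^r ρ(r')·4πr'² dr' = (4πρ₀/R) ∫₀^r r'^3 dr' = 4πρ₀ r^4/(4·R) = -5.452e-7 C.
Since E is radial and uniform over the Gaussian sphere, Φ = E·4πr² = Q_enc/ε₀.
E = k|Q_enc|/r² = (8.99×10^9)(5.452×10^-7)/(0.137)² = 2.61×10^5 N/C.

|E| ≈ 2.61×10^5 N/C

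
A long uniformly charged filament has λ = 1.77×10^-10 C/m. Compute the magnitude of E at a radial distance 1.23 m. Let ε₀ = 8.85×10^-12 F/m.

Take a coaxial cylindrical Gaussian surface of radius r = 1.23 m and length L.
Q_enc = λL, so λ_enc = 1.77×10^-10 C/m.
Applying ∮E·dA = Q_enc/ε₀ with the end caps contributing no flux:
E = |λ_enc|/(2πε₀r) = (1.77×10^-10)/(2π·8.85×10^-12·1.23) = 2.59 N/C.

|E| ≈ 2.59 N/C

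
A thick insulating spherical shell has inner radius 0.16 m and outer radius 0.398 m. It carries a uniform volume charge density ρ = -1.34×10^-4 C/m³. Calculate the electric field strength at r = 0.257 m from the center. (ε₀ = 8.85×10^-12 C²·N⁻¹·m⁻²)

By spherical symmetry E is radial; choose a Gaussian sphere of radius r = 0.257 m (within the shell material, 0.16 m < r < 0.398 m).
Only the shell between 0.16 m and r is enclosed: Q_enc = ρ·(4π/3)(r³ − a³) = (-1.34×10^-4)·(4π/3)·((0.257)³ − (0.16)³) = -7.229×10^-6 C.
By Gauss's law, ∮E·dA = E·4πr² = Q_enc/ε₀.
E = |Q_enc|/(4πε₀r²) = (7.229×10^-6)/(4π·8.85×10^-12·(0.257)²) = 9.84×10^5 N/C.

9.84×10^5 V/m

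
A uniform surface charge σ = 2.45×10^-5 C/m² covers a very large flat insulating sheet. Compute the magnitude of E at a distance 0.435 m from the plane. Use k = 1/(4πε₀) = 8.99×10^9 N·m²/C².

E ≈ 1.38×10^6 V/m

The symmetry is planar: E is normal to the sheet and the same magnitude on both sides. Take a pillbox straddling the sheet with end-cap area A.
Only the two end caps contribute flux: Φ = 2EA. With Q_enc = σA, Gauss's law gives E = |σ|/(2ε₀).
E = 2πk|σ| = 2π(8.99×10^9)(2.45e-5) = 1.38×10^6 N/C.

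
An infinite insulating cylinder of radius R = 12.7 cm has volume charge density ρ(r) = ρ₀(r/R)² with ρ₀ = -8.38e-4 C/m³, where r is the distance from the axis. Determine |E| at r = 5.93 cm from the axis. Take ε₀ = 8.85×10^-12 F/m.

3.06e5 N/C

Choose a coaxial cylinder of radius r = 5.93 cm (arbitrary length L) as the Gaussian surface (r < R).
λ_enc = ∫₀^r ρ(r')·2πr' dr' = (2πρ₀/R²)·r^4/4 = -1.009×10^-6 C/m.
Applying ∮E·dA = Q_enc/ε₀ with the end caps contributing no flux:
E = |λ_enc|/(2πε₀r) = (1.009×10^-6)/(2π·8.85×10^-12·0.0593) = 3.06e5 N/C.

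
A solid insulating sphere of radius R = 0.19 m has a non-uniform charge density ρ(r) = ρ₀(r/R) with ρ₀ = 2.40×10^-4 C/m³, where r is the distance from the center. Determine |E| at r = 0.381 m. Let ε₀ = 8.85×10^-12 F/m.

|E| ≈ 3.20e5 N/C

Take a concentric spherical Gaussian surface of radius r = 0.381 m (r > R, all charge enclosed).
Q_enc = 4π ∫₀^R ρ₀(r'/R)^1 r'² dr' = 4πρ₀R³/4 = 5.172×10^-6 C.
By Gauss's law, ∮E·dA = E·4πr² = Q_enc/ε₀.
E = |Q_enc|/(4πε₀r²) = (5.172×10^-6)/(4π·8.85×10^-12·(0.381)²) = 3.20e5 N/C.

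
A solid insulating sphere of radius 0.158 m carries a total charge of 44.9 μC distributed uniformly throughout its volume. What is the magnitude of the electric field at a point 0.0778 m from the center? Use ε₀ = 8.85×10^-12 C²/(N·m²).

E = 7.96×10^6 V/m

Symmetry ⇒ E = E(r) r̂. Gaussian sphere of radius r = 0.0778 m (r < R).
Only the charge within r is enclosed: Q_enc = Q·(r/R)³ = (44.9 μC)·(0.0778 m/0.158 m)³ = 5.361×10^-6 C.
Applying ∮E·dA = Q_enc/ε₀ with Φ = E(4πr²):
E = |Q_enc|/(4πε₀r²) = (5.361e-6)/(4π·8.85×10^-12·(0.0778)²) = 7.96×10^6 N/C.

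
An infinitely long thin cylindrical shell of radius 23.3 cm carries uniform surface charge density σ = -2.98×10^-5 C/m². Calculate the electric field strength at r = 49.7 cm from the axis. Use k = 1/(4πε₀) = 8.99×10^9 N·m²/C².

Choose a coaxial cylinder of radius r = 49.7 cm (arbitrary length L) as the Gaussian surface (r > 23.3 cm).
The whole shell is enclosed: λ_enc = σ·2πR = (-2.98×10^-5)·2π·(0.233) = -4.363×10^-5 C/m.
By Gauss's law (flux through the curved wall only), E·2πrL = λ_enc L/ε₀.
E = 2k|λ_enc|/r = 2(8.99×10^9)(4.363e-5)/(0.497) = 1.58×10^6 N/C.

E = 1.58e6 V/m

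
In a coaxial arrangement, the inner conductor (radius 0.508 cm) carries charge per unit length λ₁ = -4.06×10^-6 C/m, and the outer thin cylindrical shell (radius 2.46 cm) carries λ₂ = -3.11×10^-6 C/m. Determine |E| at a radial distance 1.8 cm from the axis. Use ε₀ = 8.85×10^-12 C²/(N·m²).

Take a coaxial cylindrical Gaussian surface of radius r = 1.8 cm and length L (between the conductors, 0.508 cm < r < 2.46 cm).
The shell at 2.46 cm lies outside the Gaussian surface, so λ_enc = λ₁ = -4.06×10^-6 C/m.
Applying ∮E·dA = Q_enc/ε₀ with the end caps contributing no flux:
E = |λ_enc|/(2πε₀r) = (4.06e-6)/(2π·8.85×10^-12·0.018) = 4.06×10^6 N/C.

E ≈ 4.06e6 V/m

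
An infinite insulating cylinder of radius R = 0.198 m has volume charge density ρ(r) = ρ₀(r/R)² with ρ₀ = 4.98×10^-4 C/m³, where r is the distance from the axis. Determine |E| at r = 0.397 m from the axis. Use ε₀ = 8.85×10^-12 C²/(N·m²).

By cylindrical symmetry E is radial; use a coaxial Gaussian cylinder of radius 0.397 m and length L (r > R, full charge per length enclosed).
λ_enc = 2π ∫₀^R ρ₀(r'/R)^2 r' dr' = 2πρ₀R²/4 = 3.067×10^-5 C/m.
Since E is radial and uniform over the curved surface, Φ = E·2πrL = Q_enc/ε₀ = λ_enc L/ε₀.
E = |λ_enc|/(2πε₀r) = (3.067×10^-5)/(2π·8.85×10^-12·0.397) = 1.39×10^6 N/C.

E = 1.39×10^6 N/C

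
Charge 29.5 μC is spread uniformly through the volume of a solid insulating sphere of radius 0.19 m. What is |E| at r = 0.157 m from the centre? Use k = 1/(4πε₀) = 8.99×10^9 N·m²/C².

Symmetry ⇒ E = E(r) r̂. Gaussian sphere of radius r = 0.157 m (r < R).
Only the charge within r is enclosed: Q_enc = Q·(r/R)³ = (29.5 μC)·(0.157 m/0.19 m)³ = 1.664×10^-5 C.
Since E is radial and uniform over the Gaussian sphere, Φ = E·4πr² = Q_enc/ε₀.
E = k|Q_enc|/r² = (8.99×10^9)(1.664×10^-5)/(0.157)² = 6.07×10^6 N/C.

6.07×10^6 N/C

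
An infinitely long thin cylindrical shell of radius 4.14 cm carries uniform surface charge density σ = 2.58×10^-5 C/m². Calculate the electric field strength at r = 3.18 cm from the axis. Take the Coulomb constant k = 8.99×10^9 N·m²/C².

Take a coaxial cylindrical Gaussian surface of radius r = 3.18 cm and length L (r < 4.14 cm, inside the shell).
No charge is enclosed, so Gauss's law gives E·2πrL = 0 ⇒ E = 0.

|E| = 0 N/C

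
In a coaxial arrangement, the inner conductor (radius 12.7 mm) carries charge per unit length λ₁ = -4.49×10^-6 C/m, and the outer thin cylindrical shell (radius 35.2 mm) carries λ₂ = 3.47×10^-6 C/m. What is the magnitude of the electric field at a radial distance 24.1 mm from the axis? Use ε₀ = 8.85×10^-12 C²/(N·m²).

|E| = 3.35×10^6 V/m

Choose a coaxial cylinder of radius r = 24.1 mm (arbitrary length L) as the Gaussian surface (between the conductors, 12.7 mm < r < 35.2 mm).
Only the inner wire is enclosed; the outer shell contributes nothing inside itself. λ_enc = λ₁ = -4.49×10^-6 C/m.
Since E is radial and uniform over the curved surface, Φ = E·2πrL = Q_enc/ε₀ = λ_enc L/ε₀.
E = |λ_enc|/(2πε₀r) = (4.49×10^-6)/(2π·8.85×10^-12·0.0241) = 3.35×10^6 N/C.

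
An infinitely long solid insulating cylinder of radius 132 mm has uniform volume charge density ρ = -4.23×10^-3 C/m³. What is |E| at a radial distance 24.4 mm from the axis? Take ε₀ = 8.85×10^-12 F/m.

5.83e6 N/C

Take a coaxial cylindrical Gaussian surface of radius r = 24.4 mm and length L (r < R).
Enclosed charge per unit length: λ_enc = ρ·πr² = (-4.23×10^-3)π(0.0244)² = -7.912×10^-6 C/m.
By Gauss's law (flux through the curved wall only), E·2πrL = λ_enc L/ε₀.
E = |λ_enc|/(2πε₀r) = (7.912×10^-6)/(2π·8.85×10^-12·0.0244) = 5.83×10^6 N/C.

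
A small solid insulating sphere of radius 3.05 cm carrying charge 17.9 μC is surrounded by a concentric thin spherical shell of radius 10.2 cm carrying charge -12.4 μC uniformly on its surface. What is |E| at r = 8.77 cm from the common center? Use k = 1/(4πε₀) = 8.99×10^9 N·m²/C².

E ≈ 2.09e7 N/C

By spherical symmetry E is radial; choose a Gaussian sphere of radius r = 8.77 cm (between the bodies, 3.05 cm < r < 10.2 cm).
Only the inner charge is enclosed; the outer shell contributes nothing inside itself. Q_enc = 17.9 μC = 1.79×10^-5 C.
Since E is radial and uniform over the Gaussian sphere, Φ = E·4πr² = Q_enc/ε₀.
E = k|Q_enc|/r² = (8.99×10^9)(1.79e-5)/(0.0877)² = 2.09×10^7 N/C.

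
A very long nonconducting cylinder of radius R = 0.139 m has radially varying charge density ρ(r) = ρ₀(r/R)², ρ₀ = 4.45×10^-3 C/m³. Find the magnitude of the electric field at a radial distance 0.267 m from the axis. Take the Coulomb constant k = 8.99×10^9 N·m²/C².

Take a coaxial cylindrical Gaussian surface of radius r = 0.267 m and length L (r > R, full charge per length enclosed).
λ_enc = 2π ∫₀^R ρ₀(r'/R)^2 r' dr' = 2πρ₀R²/4 = 1.351×10^-4 C/m.
Applying ∮E·dA = Q_enc/ε₀ with the end caps contributing no flux:
E = 2k|λ_enc|/r = 2(8.99×10^9)(1.351×10^-4)/(0.267) = 9.09×10^6 N/C.

|E| ≈ 9.09×10^6 N/C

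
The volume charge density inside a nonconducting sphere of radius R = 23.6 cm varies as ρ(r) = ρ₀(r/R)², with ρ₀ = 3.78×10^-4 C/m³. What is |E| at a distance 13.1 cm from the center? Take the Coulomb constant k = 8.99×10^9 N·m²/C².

By spherical symmetry E is radial; choose a Gaussian sphere of radius r = 13.1 cm (r < R).
Integrate the density: Q_enc = 4π ∫₀^r ρ₀(r'/R)^2 r'² dr' = 4πρ₀ r^5/(5·R²) = 6.581e-7 C.
Gauss's law: E·4πr² = Q_enc/ε₀.
E = k|Q_enc|/r² = (8.99×10^9)(6.581×10^-7)/(0.131)² = 3.45e5 N/C.

|E| ≈ 3.45e5 V/m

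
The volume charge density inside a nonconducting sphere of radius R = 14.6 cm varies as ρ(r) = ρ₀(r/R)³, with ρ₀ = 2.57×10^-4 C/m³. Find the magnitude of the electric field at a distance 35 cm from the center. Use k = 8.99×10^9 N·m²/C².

E = 1.23e5 N/C

Use a concentric Gaussian sphere at r = 35 cm (r > R, all charge enclosed).
Q_enc = 4π ∫₀^R ρ₀(r'/R)^3 r'² dr' = 4πρ₀R³/6 = 1.675e-6 C.
By Gauss's law, ∮E·dA = E·4πr² = Q_enc/ε₀.
E = k|Q_enc|/r² = (8.99×10^9)(1.675e-6)/(0.35)² = 1.23×10^5 N/C.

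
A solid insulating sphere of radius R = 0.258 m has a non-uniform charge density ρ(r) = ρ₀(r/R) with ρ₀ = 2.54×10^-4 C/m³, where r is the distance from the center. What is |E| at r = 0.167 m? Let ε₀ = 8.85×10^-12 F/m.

E = 7.76e5 V/m

Symmetry ⇒ E = E(r) r̂. Gaussian sphere of radius r = 0.167 m (r < R).
Integrate the density: Q_enc = 4π ∫₀^r ρ₀(r'/R)^1 r'² dr' = 4πρ₀ r^4/(4·R) = 2.406×10^-6 C.
Gauss's law: E·4πr² = Q_enc/ε₀.
E = |Q_enc|/(4πε₀r²) = (2.406×10^-6)/(4π·8.85×10^-12·(0.167)²) = 7.76e5 N/C.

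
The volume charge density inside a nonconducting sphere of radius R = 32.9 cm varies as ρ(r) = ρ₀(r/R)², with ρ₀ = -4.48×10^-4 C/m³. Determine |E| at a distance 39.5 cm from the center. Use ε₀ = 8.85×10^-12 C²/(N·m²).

Symmetry ⇒ E = E(r) r̂. Gaussian sphere of radius r = 39.5 cm (r > R, all charge enclosed).
Q_enc = 4π ∫₀^R ρ₀(r'/R)^2 r'² dr' = 4πρ₀R³/5 = -4.01×10^-5 C.
Since E is radial and uniform over the Gaussian sphere, Φ = E·4πr² = Q_enc/ε₀.
E = |Q_enc|/(4πε₀r²) = (4.01×10^-5)/(4π·8.85×10^-12·(0.395)²) = 2.31×10^6 N/C.

|E| ≈ 2.31e6 V/m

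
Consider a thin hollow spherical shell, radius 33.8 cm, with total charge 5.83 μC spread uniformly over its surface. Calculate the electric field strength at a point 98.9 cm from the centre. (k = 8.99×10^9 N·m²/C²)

Use a concentric Gaussian sphere at r = 98.9 cm (r > 33.8 cm).
The entire shell is enclosed: Q_enc = 5.83e-6 C.
Since E is radial and uniform over the Gaussian sphere, Φ = E·4πr² = Q_enc/ε₀.
E = k|Q_enc|/r² = (8.99×10^9)(5.83e-6)/(0.989)² = 5.36×10^4 N/C.

E ≈ 5.36×10^4 V/m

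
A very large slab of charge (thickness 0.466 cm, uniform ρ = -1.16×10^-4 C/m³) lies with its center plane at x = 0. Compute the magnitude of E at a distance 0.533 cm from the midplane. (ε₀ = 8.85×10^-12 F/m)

3.05×10^4 V/m

The point |x| = 0.533 cm lies outside the slab (half-thickness 0.00233 m). A symmetric pillbox spanning the full slab encloses Q_enc = ρ·d·A.
Flux = 2EA ⇒ E = |ρ|d/(2ε₀), independent of distance outside.
E = (1.16e-4)(0.00466)/(2·8.85×10^-12) = 3.05×10^4 N/C.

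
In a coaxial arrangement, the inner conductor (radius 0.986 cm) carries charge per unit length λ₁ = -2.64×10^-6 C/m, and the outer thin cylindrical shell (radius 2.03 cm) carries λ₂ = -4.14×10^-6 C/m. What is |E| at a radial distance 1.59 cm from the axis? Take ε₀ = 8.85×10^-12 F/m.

E ≈ 2.99×10^6 N/C

Coaxial Gaussian cylinder, radius r = 1.59 cm, length L (between the conductors, 0.986 cm < r < 2.03 cm).
Only the inner wire is enclosed; the outer shell contributes nothing inside itself. λ_enc = λ₁ = -2.64×10^-6 C/m.
Gauss's law: E·2πrL = λ_enc L/ε₀.
E = |λ_enc|/(2πε₀r) = (2.64e-6)/(2π·8.85×10^-12·0.0159) = 2.99×10^6 N/C.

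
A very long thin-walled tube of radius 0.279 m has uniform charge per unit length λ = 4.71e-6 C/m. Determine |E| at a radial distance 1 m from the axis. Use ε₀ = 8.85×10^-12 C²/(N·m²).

8.47e4 V/m

Take a coaxial cylindrical Gaussian surface of radius r = 1 m and length L (r > 0.279 m).
The full line charge is enclosed: λ_enc = 4.71×10^-6 C/m.
Applying ∮E·dA = Q_enc/ε₀ with the end caps contributing no flux:
E = |λ_enc|/(2πε₀r) = (4.71×10^-6)/(2π·8.85×10^-12·1) = 8.47×10^4 N/C.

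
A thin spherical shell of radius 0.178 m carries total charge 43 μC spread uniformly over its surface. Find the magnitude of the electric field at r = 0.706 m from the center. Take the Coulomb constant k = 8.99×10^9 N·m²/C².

Symmetry ⇒ E = E(r) r̂. Gaussian sphere of radius r = 0.706 m (r > 0.178 m).
The entire shell is enclosed: Q_enc = 4.30e-5 C.
Since E is radial and uniform over the Gaussian sphere, Φ = E·4πr² = Q_enc/ε₀.
E = k|Q_enc|/r² = (8.99×10^9)(4.30×10^-5)/(0.706)² = 7.76×10^5 N/C.

|E| ≈ 7.76e5 N/C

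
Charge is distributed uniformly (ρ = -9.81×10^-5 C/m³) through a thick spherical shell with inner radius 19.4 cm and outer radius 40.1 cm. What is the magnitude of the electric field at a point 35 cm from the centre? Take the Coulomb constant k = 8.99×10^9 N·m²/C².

E = 1.07×10^6 N/C

Use a concentric Gaussian sphere at r = 35 cm (within the shell material, 19.4 cm < r < 40.1 cm).
Only the shell between 19.4 cm and r is enclosed: Q_enc = ρ·(4π/3)(r³ − a³) = (-9.81×10^-5)·(4π/3)·((0.35)³ − (0.194)³) = -1.462×10^-5 C.
Applying ∮E·dA = Q_enc/ε₀ with Φ = E(4πr²):
E = k|Q_enc|/r² = (8.99×10^9)(1.462×10^-5)/(0.35)² = 1.07×10^6 N/C.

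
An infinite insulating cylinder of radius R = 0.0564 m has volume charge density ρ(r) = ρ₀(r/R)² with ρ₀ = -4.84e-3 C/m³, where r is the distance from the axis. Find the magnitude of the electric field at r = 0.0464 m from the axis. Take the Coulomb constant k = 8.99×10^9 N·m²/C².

|E| = 4.29×10^6 V/m

Take a coaxial cylindrical Gaussian surface of radius r = 0.0464 m and length L (r < R).
Integrating ρ over the cross-section to radius r: λ_enc = (2πρ₀/R²) ∫₀^r r'^3 dr' = 2πρ₀ r^4/(4·R²) = -1.108×10^-5 C/m.
By Gauss's law (flux through the curved wall only), E·2πrL = λ_enc L/ε₀.
E = 2k|λ_enc|/r = 2(8.99×10^9)(1.108×10^-5)/(0.0464) = 4.29×10^6 N/C.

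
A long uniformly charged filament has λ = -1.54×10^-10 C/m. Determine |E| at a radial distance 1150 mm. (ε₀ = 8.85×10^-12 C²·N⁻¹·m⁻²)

Choose a coaxial cylinder of radius r = 1150 mm (arbitrary length L) as the Gaussian surface.
Q_enc = λL, so λ_enc = -1.54×10^-10 C/m.
Applying ∮E·dA = Q_enc/ε₀ with the end caps contributing no flux:
E = |λ_enc|/(2πε₀r) = (1.54×10^-10)/(2π·8.85×10^-12·1.15) = 2.41 N/C.

E ≈ 2.41 N/C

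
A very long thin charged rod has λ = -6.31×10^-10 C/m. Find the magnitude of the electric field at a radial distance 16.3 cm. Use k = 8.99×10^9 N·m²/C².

Choose a coaxial cylinder of radius r = 16.3 cm (arbitrary length L) as the Gaussian surface.
Q_enc = λL, so λ_enc = -6.31×10^-10 C/m.
By Gauss's law (flux through the curved wall only), E·2πrL = λ_enc L/ε₀.
E = 2k|λ_enc|/r = 2(8.99×10^9)(6.31e-10)/(0.163) = 69.6 N/C.

69.6 V/m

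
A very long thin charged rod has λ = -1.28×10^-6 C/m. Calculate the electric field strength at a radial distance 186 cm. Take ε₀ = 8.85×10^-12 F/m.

1.24×10^4 N/C

Choose a coaxial cylinder of radius r = 186 cm (arbitrary length L) as the Gaussian surface.
Q_enc = λL, so λ_enc = -1.28e-6 C/m.
Applying ∮E·dA = Q_enc/ε₀ with the end caps contributing no flux:
E = |λ_enc|/(2πε₀r) = (1.28×10^-6)/(2π·8.85×10^-12·1.86) = 1.24e4 N/C.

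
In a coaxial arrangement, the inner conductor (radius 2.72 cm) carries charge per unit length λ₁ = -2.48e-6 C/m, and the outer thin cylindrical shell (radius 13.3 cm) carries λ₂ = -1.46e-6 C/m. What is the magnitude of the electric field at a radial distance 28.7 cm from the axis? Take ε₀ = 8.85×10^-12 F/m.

|E| ≈ 2.47×10^5 N/C

Coaxial Gaussian cylinder, radius r = 28.7 cm, length L (r > 13.3 cm, enclosing both).
λ_enc = λ₁ + λ₂ = (-2.48×10^-6) + (-1.46×10^-6) = -3.94×10^-6 C/m.
Gauss's law: E·2πrL = λ_enc L/ε₀.
E = |λ_enc|/(2πε₀r) = (3.94×10^-6)/(2π·8.85×10^-12·0.287) = 2.47×10^5 N/C.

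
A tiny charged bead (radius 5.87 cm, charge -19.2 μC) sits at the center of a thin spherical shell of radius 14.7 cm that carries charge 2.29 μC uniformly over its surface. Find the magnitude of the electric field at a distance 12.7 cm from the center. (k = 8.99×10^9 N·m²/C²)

|E| ≈ 1.07×10^7 V/m

By spherical symmetry E is radial; choose a Gaussian sphere of radius r = 12.7 cm (between the bodies, 5.87 cm < r < 14.7 cm).
Only the inner charge is enclosed; the outer shell contributes nothing inside itself. Q_enc = -19.2 μC = -1.92×10^-5 C.
Applying ∮E·dA = Q_enc/ε₀ with Φ = E(4πr²):
E = k|Q_enc|/r² = (8.99×10^9)(1.92×10^-5)/(0.127)² = 1.07×10^7 N/C.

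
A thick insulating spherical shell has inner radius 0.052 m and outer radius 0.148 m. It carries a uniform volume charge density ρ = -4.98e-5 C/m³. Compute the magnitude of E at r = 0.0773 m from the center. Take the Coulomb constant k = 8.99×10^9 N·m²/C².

Use a concentric Gaussian sphere at r = 0.0773 m (within the shell material, 0.052 m < r < 0.148 m).
Only the shell between 0.052 m and r is enclosed: Q_enc = ρ·(4π/3)(r³ − a³) = (-4.98×10^-5)·(4π/3)·((0.0773)³ − (0.052)³) = -6.702e-8 C.
By Gauss's law, ∮E·dA = E·4πr² = Q_enc/ε₀.
E = k|Q_enc|/r² = (8.99×10^9)(6.702×10^-8)/(0.0773)² = 1.01×10^5 N/C.

1.01×10^5 V/m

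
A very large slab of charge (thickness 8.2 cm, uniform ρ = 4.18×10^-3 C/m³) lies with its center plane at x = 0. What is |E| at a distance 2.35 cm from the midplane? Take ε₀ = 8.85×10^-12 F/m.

1.11×10^7 N/C

By symmetry E is perpendicular to the slab. A Gaussian pillbox from −2.35 cm to +2.35 cm (face area A) lies entirely within the slab.
Q_enc = ρ·(2x)·A and flux = 2EA, so 2EA = 2ρxA/ε₀ ⇒ E = |ρ|x/ε₀.
E = (4.18×10^-3)(0.0235)/(8.85×10^-12) = 1.11×10^7 N/C.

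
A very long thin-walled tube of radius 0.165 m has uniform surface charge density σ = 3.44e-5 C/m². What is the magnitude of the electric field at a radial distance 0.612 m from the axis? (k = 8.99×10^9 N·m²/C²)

By cylindrical symmetry E is radial; use a coaxial Gaussian cylinder of radius 0.612 m and length L (r > 0.165 m).
The whole shell is enclosed: λ_enc = σ·2πR = (3.44×10^-5)·2π·(0.165) = 3.566e-5 C/m.
Applying ∮E·dA = Q_enc/ε₀ with the end caps contributing no flux:
E = 2k|λ_enc|/r = 2(8.99×10^9)(3.566×10^-5)/(0.612) = 1.05×10^6 N/C.

E ≈ 1.05×10^6 N/C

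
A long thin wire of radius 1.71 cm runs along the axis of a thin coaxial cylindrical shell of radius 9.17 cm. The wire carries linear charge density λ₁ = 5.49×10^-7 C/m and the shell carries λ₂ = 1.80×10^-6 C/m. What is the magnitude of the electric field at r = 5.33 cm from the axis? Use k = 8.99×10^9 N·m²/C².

|E| ≈ 1.85×10^5 N/C

Coaxial Gaussian cylinder, radius r = 5.33 cm, length L (between the conductors, 1.71 cm < r < 9.17 cm).
The shell at 9.17 cm lies outside the Gaussian surface, so λ_enc = λ₁ = 5.49×10^-7 C/m.
Applying ∮E·dA = Q_enc/ε₀ with the end caps contributing no flux:
E = 2k|λ_enc|/r = 2(8.99×10^9)(5.49×10^-7)/(0.0533) = 1.85×10^5 N/C.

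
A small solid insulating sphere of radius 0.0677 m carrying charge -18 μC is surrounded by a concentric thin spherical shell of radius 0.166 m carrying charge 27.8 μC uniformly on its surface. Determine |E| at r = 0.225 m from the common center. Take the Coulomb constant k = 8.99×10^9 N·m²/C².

By spherical symmetry E is radial; choose a Gaussian sphere of radius r = 0.225 m (r > 0.166 m, enclosing both).
Q_enc = (-18 μC) + (27.8 μC) = 9.80×10^-6 C.
By Gauss's law, ∮E·dA = E·4πr² = Q_enc/ε₀.
E = k|Q_enc|/r² = (8.99×10^9)(9.80×10^-6)/(0.225)² = 1.74e6 N/C.

E = 1.74×10^6 V/m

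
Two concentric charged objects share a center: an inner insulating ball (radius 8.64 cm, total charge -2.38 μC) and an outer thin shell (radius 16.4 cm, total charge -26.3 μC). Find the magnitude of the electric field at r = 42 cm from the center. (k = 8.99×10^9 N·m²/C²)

Use a concentric Gaussian sphere at r = 42 cm (r > 16.4 cm, enclosing both).
Q_enc = (-2.38 μC) + (-26.3 μC) = -2.868×10^-5 C.
Gauss's law: E·4πr² = Q_enc/ε₀.
E = k|Q_enc|/r² = (8.99×10^9)(2.868×10^-5)/(0.42)² = 1.46×10^6 N/C.

E = 1.46e6 N/C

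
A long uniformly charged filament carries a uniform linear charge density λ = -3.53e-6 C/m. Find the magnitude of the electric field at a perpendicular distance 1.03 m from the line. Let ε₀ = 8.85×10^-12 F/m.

|E| = 6.16×10^4 N/C

By cylindrical symmetry E is radial; use a coaxial Gaussian cylinder of radius 1.03 m and length L.
Q_enc = λL, so λ_enc = -3.53e-6 C/m.
By Gauss's law (flux through the curved wall only), E·2πrL = λ_enc L/ε₀.
E = |λ_enc|/(2πε₀r) = (3.53×10^-6)/(2π·8.85×10^-12·1.03) = 6.16×10^4 N/C.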